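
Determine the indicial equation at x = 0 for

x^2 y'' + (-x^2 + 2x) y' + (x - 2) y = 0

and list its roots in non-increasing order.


Divide by x^2 to reach normal form y'' + P_1(x) y' + P_2(x) y = 0 with P_1(x) = -1 + 2/x and P_2(x) = 1/x - 2/x^2.
x = 0 is a singular point because the y'-coefficient -1 + 2/x has a pole at x = 0 and the y-coefficient 1/x - 2/x^2 has a pole at x = 0.
It is a regular singular point because x P_1(x) = p(x) = 2 - x and x^2 P_2(x) = q(x) = x - 2 are polynomials, hence analytic at x = 0.
p(0) = 2,  q(0) = -2.
Indicial equation: r(r-1) + p(0) r + q(0) = 0, i.e. r^2 + (p(0) - 1) r + q(0) = 0, i.e. r^2 + 1 r - 2 = 0.
Discriminant: (1)^2 - 4(-2) = 9, so r = (-1 ± 3)/2.
Solving: r_1 = 1, r_2 = -2.

indicial: r^2 + 1 r - 2 = 0; roots r_1 = 1, r_2 = -2


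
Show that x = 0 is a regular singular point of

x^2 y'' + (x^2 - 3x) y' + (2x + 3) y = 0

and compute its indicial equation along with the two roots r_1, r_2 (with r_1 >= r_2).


Divide by x^2 to reach normal form y'' + P_1(x) y' + P_2(x) y = 0 with P_1(x) = 1 - 3/x and P_2(x) = 2/x + 3/x^2.
x = 0 is a singular point because the y'-coefficient 1 - 3/x has a pole at x = 0 and the y-coefficient 2/x + 3/x^2 has a pole at x = 0.
It is a regular singular point because x P_1(x) = p(x) = x - 3 and x^2 P_2(x) = q(x) = 2x + 3 are polynomials, hence analytic at x = 0.
p(0) = -3,  q(0) = 3.
Indicial equation: r(r-1) + p(0) r + q(0) = 0, i.e. r^2 + (p(0) - 1) r + q(0) = 0, i.e. r^2 - 4 r + 3 = 0.
Discriminant: (-4)^2 - 4(3) = 4, so r = (4 ± 2)/2.
Solving: r_1 = 3, r_2 = 1.

indicial: r^2 - 4 r + 3 = 0; roots r_1 = 3, r_2 = 1


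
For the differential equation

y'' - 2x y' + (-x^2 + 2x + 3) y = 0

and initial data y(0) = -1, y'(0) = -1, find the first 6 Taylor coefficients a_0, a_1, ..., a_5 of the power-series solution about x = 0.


Ansatz: y(x) = sum_{n>=0} a_n x^n, so y'(x) = sum_{n>=1} n a_n x^(n-1) and y''(x) = sum_{n>=2} n(n-1) a_n x^(n-2).
Substitute into P(x) y'' + Q(x) y' + R(x) y = 0 with P(x) = 1, Q(x) = -2x, R(x) = -x^2 + 2x + 3, and match powers of x.
Initial conditions: a_0 = -1, a_1 = -1.
Setting the coefficient of each power of x to zero and solving order by order (substituting the coefficients already found):
  x^0: 2 a_2 + 3 a_0 = 0  ->  2 a_2 = -3 a_0 = 3  ->  a_2 = 3/2
  x^1: 6 a_3 + a_1 + 2 a_0 = 0  ->  6 a_3 = -a_1 - 2 a_0 = 3  ->  a_3 = 1/2
  x^2: 12 a_4 - a_2 + 2 a_1 - a_0 = 0  ->  12 a_4 = a_2 - 2 a_1 + a_0 = 5/2  ->  a_4 = 5/24
  x^3: 20 a_5 - 3 a_3 + 2 a_2 - a_1 = 0  ->  20 a_5 = 3 a_3 - 2 a_2 + a_1 = -5/2  ->  a_5 = -1/8
Truncated series: y(x) = -1 - x + (3/2) x^2 + (1/2) x^3 + (5/24) x^4 - (1/8) x^5 + O(x^6).

a_0 = -1; a_1 = -1; a_2 = 3/2; a_3 = 1/2; a_4 = 5/24; a_5 = -1/8


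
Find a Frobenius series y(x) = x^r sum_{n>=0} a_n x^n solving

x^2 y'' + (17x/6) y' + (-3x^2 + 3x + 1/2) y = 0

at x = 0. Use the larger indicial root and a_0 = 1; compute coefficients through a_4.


Write in Frobenius form y'' + (p(x)/x) y' + (q(x)/x^2) y = 0:
  p(x) = 17/6,  q(x) = -3x^2 + 3x + 1/2.
Indicial equation: r(r-1) + (17/6) r + (1/2) = 0 -> roots r_1 = -1/3, r_2 = -3/2.
Take r = r_1 = -1/3. Let y(x) = x^r sum_{n>=0} a_n x^n with a_0 = 1.
Substitute y = x^r sum a_n x^n and match x^{r+n}. The recurrence is
  D(n) a_n + 3 a_{n-1} - 3 a_{n-2} = 0,  where D(n) = (r+n)(r+n-1) + (17/6)(r+n) + (1/2).
  a_n = [-3 a_{n-1} + 3 a_{n-2}] / D(n).
Since the indicial polynomial factors as (r - r_1)(r - r_2), D(n) = (r_1 + n - r_1)(r_1 + n - r_2) = n(n + 7/6).
Evaluating step by step (a_0 = 1):
  n = 1: D(1) = 1(1 + 7/6) = 13/6; numerator = -3(1) = -3; a_1 = (-3)/(13/6) = -18/13
  n = 2: D(2) = 2(2 + 7/6) = 19/3; numerator = -3(-18/13) + 3(1) = 93/13; a_2 = (93/13)/(19/3) = 279/247
  n = 3: D(3) = 3(3 + 7/6) = 25/2; numerator = -3(279/247) + 3(-18/13) = -1863/247; a_3 = (-1863/247)/(25/2) = -3726/6175
  n = 4: D(4) = 4(4 + 7/6) = 62/3; numerator = -3(-3726/6175) + 3(279/247) = 32103/6175; a_4 = (32103/6175)/(62/3) = 96309/382850

r = -1/3; a_0 = 1; a_1 = -18/13; a_2 = 279/247; a_3 = -3726/6175; a_4 = 96309/382850


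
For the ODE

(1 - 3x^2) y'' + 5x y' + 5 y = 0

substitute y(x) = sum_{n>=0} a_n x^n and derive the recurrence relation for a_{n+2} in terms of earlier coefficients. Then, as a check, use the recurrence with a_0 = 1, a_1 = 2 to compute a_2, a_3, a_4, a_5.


Substitute y = sum_n a_n x^n.
(1 - 3 x^2) y'' contributes (n+2)(n+1) a_{n+2} - 3 n(n-1) a_n at x^n.
5 x y'(x) contributes 5 n a_n at x^n.
5 y(x) contributes 5 a_n at x^n.
Matching x^n: (n+2)(n+1) a_{n+2} + (-3 n(n-1) + 5 n + 5) a_n = 0.
Thus a_{n+2} = (3 n(n-1) - 5 n - 5) / ((n+1)(n+2)) * a_n.

Check with a_0 = 1, a_1 = 2 (apply the recurrence for n = 0, 1, 2, 3): a_0 = 1, a_1 = 2, a_2 = -5/2, a_3 = -10/3, a_4 = 15/8, a_5 = 1/3.

a_(n+2) = (3 n(n-1) - 5 n - 5) / ((n+1)(n+2)) * a_n; check: a_0 = 1, a_1 = 2, a_2 = -5/2, a_3 = -10/3, a_4 = 15/8, a_5 = 1/3


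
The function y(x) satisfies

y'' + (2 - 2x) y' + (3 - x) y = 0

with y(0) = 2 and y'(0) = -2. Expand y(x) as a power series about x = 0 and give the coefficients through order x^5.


Ansatz: y(x) = sum_{n>=0} a_n x^n, so y'(x) = sum_{n>=1} n a_n x^(n-1) and y''(x) = sum_{n>=2} n(n-1) a_n x^(n-2).
Substitute into P(x) y'' + Q(x) y' + R(x) y = 0 with P(x) = 1, Q(x) = 2 - 2x, R(x) = 3 - x, and match powers of x.
Initial conditions: a_0 = 2, a_1 = -2.
Setting the coefficient of each power of x to zero and solving order by order (substituting the coefficients already found):
  x^0: 2 a_2 + 2 a_1 + 3 a_0 = 0  ->  2 a_2 = -2 a_1 - 3 a_0 = -2  ->  a_2 = -1
  x^1: 6 a_3 + 4 a_2 + a_1 - a_0 = 0  ->  6 a_3 = -4 a_2 - a_1 + a_0 = 8  ->  a_3 = 4/3
  x^2: 12 a_4 + 6 a_3 - a_2 - a_1 = 0  ->  12 a_4 = -6 a_3 + a_2 + a_1 = -11  ->  a_4 = -11/12
  x^3: 20 a_5 + 8 a_4 - 3 a_3 - a_2 = 0  ->  20 a_5 = -8 a_4 + 3 a_3 + a_2 = 31/3  ->  a_5 = 31/60
Truncated series: y(x) = 2 - 2 x - x^2 + (4/3) x^3 - (11/12) x^4 + (31/60) x^5 + O(x^6).

a_0 = 2; a_1 = -2; a_2 = -1; a_3 = 4/3; a_4 = -11/12; a_5 = 31/60


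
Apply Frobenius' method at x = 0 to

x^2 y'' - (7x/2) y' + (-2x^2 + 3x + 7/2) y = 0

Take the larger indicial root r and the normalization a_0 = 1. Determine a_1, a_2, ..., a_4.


Write in Frobenius form y'' + (p(x)/x) y' + (q(x)/x^2) y = 0:
  p(x) = -7/2,  q(x) = -2x^2 + 3x + 7/2.
Indicial equation: r(r-1) + (-7/2) r + (7/2) = 0 -> roots r_1 = 7/2, r_2 = 1.
Take r = r_1 = 7/2. Let y(x) = x^r sum_{n>=0} a_n x^n with a_0 = 1.
Substitute y = x^r sum a_n x^n and match x^{r+n}. The recurrence is
  D(n) a_n + 3 a_{n-1} - 2 a_{n-2} = 0,  where D(n) = (r+n)(r+n-1) + (-7/2)(r+n) + (7/2).
  a_n = [-3 a_{n-1} + 2 a_{n-2}] / D(n).
Since the indicial polynomial factors as (r - r_1)(r - r_2), D(n) = (r_1 + n - r_1)(r_1 + n - r_2) = n(n + 5/2).
Evaluating step by step (a_0 = 1):
  n = 1: D(1) = 1(1 + 5/2) = 7/2; numerator = -3(1) = -3; a_1 = (-3)/(7/2) = -6/7
  n = 2: D(2) = 2(2 + 5/2) = 9; numerator = -3(-6/7) + 2(1) = 32/7; a_2 = (32/7)/(9) = 32/63
  n = 3: D(3) = 3(3 + 5/2) = 33/2; numerator = -3(32/63) + 2(-6/7) = -68/21; a_3 = (-68/21)/(33/2) = -136/693
  n = 4: D(4) = 4(4 + 5/2) = 26; numerator = -3(-136/693) + 2(32/63) = 1112/693; a_4 = (1112/693)/(26) = 556/9009

r = 7/2; a_0 = 1; a_1 = -6/7; a_2 = 32/63; a_3 = -136/693; a_4 = 556/9009


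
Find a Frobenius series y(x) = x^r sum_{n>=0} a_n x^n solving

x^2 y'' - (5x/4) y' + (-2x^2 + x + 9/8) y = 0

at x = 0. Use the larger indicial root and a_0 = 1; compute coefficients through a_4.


Write in Frobenius form y'' + (p(x)/x) y' + (q(x)/x^2) y = 0:
  p(x) = -5/4,  q(x) = -2x^2 + x + 9/8.
Indicial equation: r(r-1) + (-5/4) r + (9/8) = 0 -> roots r_1 = 3/2, r_2 = 3/4.
Take r = r_1 = 3/2. Let y(x) = x^r sum_{n>=0} a_n x^n with a_0 = 1.
Substitute y = x^r sum a_n x^n and match x^{r+n}. The recurrence is
  D(n) a_n + 1 a_{n-1} - 2 a_{n-2} = 0,  where D(n) = (r+n)(r+n-1) + (-5/4)(r+n) + (9/8).
  a_n = [-1 a_{n-1} + 2 a_{n-2}] / D(n).
Since the indicial polynomial factors as (r - r_1)(r - r_2), D(n) = (r_1 + n - r_1)(r_1 + n - r_2) = n(n + 3/4).
Evaluating step by step (a_0 = 1):
  n = 1: D(1) = 1(1 + 3/4) = 7/4; numerator = -1(1) = -1; a_1 = (-1)/(7/4) = -4/7
  n = 2: D(2) = 2(2 + 3/4) = 11/2; numerator = -1(-4/7) + 2(1) = 18/7; a_2 = (18/7)/(11/2) = 36/77
  n = 3: D(3) = 3(3 + 3/4) = 45/4; numerator = -1(36/77) + 2(-4/7) = -124/77; a_3 = (-124/77)/(45/4) = -496/3465
  n = 4: D(4) = 4(4 + 3/4) = 19; numerator = -1(-496/3465) + 2(36/77) = 3736/3465; a_4 = (3736/3465)/(19) = 3736/65835

r = 3/2; a_0 = 1; a_1 = -4/7; a_2 = 36/77; a_3 = -496/3465; a_4 = 3736/65835


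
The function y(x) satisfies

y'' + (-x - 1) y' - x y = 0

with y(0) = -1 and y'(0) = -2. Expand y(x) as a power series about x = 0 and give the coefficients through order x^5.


Ansatz: y(x) = sum_{n>=0} a_n x^n, so y'(x) = sum_{n>=1} n a_n x^(n-1) and y''(x) = sum_{n>=2} n(n-1) a_n x^(n-2).
Substitute into P(x) y'' + Q(x) y' + R(x) y = 0 with P(x) = 1, Q(x) = -x - 1, R(x) = -x, and match powers of x.
Initial conditions: a_0 = -1, a_1 = -2.
Setting the coefficient of each power of x to zero and solving order by order (substituting the coefficients already found):
  x^0: 2 a_2 - a_1 = 0  ->  2 a_2 = a_1 = -2  ->  a_2 = -1
  x^1: 6 a_3 - 2 a_2 - a_1 - a_0 = 0  ->  6 a_3 = 2 a_2 + a_1 + a_0 = -5  ->  a_3 = -5/6
  x^2: 12 a_4 - 3 a_3 - 2 a_2 - a_1 = 0  ->  12 a_4 = 3 a_3 + 2 a_2 + a_1 = -13/2  ->  a_4 = -13/24
  x^3: 20 a_5 - 4 a_4 - 3 a_3 - a_2 = 0  ->  20 a_5 = 4 a_4 + 3 a_3 + a_2 = -17/3  ->  a_5 = -17/60
Truncated series: y(x) = -1 - 2 x - x^2 - (5/6) x^3 - (13/24) x^4 - (17/60) x^5 + O(x^6).

a_0 = -1; a_1 = -2; a_2 = -1; a_3 = -5/6; a_4 = -13/24; a_5 = -17/60


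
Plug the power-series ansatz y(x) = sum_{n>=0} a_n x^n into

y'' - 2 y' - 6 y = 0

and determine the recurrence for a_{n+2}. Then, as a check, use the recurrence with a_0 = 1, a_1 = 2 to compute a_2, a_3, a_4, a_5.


Substitute y = sum_n a_n x^n.
y''(x) has coefficient (n+2)(n+1) a_{n+2} at x^n;
-2 y'(x) has coefficient -2 (n+1) a_{n+1} at x^n;
-6 y(x) has coefficient -6 a_n at x^n.
Matching x^n: (n+2)(n+1) a_{n+2} - 2 (n+1) a_{n+1} - 6 a_n = 0.
Thus a_{n+2} = [2 (n+1) a_{n+1} + 6 a_n] / ((n+1)(n+2)).

Check with a_0 = 1, a_1 = 2 (apply the recurrence for n = 0, 1, 2, 3): a_0 = 1, a_1 = 2, a_2 = 5, a_3 = 16/3, a_4 = 31/6, a_5 = 11/3.

a_(n+2) = [2 (n+1) a_(n+1) + 6 a_n] / ((n+1)(n+2)); check: a_0 = 1, a_1 = 2, a_2 = 5, a_3 = 16/3, a_4 = 31/6, a_5 = 11/3


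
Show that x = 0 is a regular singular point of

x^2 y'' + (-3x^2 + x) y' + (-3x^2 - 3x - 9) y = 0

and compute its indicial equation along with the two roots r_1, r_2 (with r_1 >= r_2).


Divide by x^2 to reach normal form y'' + P_1(x) y' + P_2(x) y = 0 with P_1(x) = -3 + 1/x and P_2(x) = -3 - 3/x - 9/x^2.
x = 0 is a singular point because the y'-coefficient -3 + 1/x has a pole at x = 0 and the y-coefficient -3 - 3/x - 9/x^2 has a pole at x = 0.
It is a regular singular point because x P_1(x) = p(x) = 1 - 3x and x^2 P_2(x) = q(x) = -3x^2 - 3x - 9 are polynomials, hence analytic at x = 0.
p(0) = 1,  q(0) = -9.
Indicial equation: r(r-1) + p(0) r + q(0) = 0, i.e. r^2 + (p(0) - 1) r + q(0) = 0, i.e. r^2 - 9 = 0.
Discriminant: (0)^2 - 4(-9) = 36, so r = (0 ± 6)/2.
Solving: r_1 = 3, r_2 = -3.

indicial: r^2 - 9 = 0; roots r_1 = 3, r_2 = -3


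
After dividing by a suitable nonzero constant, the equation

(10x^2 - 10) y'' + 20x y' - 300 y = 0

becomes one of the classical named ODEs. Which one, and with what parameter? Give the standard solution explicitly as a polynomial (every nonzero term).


All three coefficients share the factor -10; dividing through by -10 gives  (1 - x^2) y'' - 2x y' + 30 y = 0.
This matches the Legendre equation (1 - x^2) y'' - 2x y' + n(n+1) y = 0 (note the -2x y' term) with n(n+1) = 30, so n = 5; the polynomial solution is P_5(x).
With y = sum_k a_k x^k, matching x^k gives (k+2)(k+1) a_{k+2} = [k(k+1) - n(n+1)] a_k = (k - 5)(k + 6) a_k. The right side vanishes at k = 5, so the series with the parity of 5 terminates at degree 5.
Standard normalization (P_n(1) = 1): leading coefficient (2n)!/(2^n (n!)^2) = 3628800/(32*14400) = 63/8, so a_5 = 63/8. Work downward with a_k = (k+1)(k+2) a_{k+2} / ((k - 5)(k + 6)):
  a_3 = (4)(5)(63/8) / ((3 - 5)(3 + 6)) = (315/2)/(-18) = -35/4
  a_1 = (2)(3)(-35/4) / ((1 - 5)(1 + 6)) = (-105/2)/(-28) = 15/8
Hence P_5(x) = 63 x^5/8 - 35 x^3/4 + 15 x/8.

P_5(x); series = 63 x^5/8 - 35 x^3/4 + 15 x/8


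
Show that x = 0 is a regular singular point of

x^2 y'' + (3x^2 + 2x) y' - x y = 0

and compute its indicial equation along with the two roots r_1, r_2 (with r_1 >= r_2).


Divide by x^2 to reach normal form y'' + P_1(x) y' + P_2(x) y = 0 with P_1(x) = 3 + 2/x and P_2(x) = -1/x.
x = 0 is a singular point because the y'-coefficient 3 + 2/x has a pole at x = 0 and the y-coefficient -1/x has a pole at x = 0.
It is a regular singular point because x P_1(x) = p(x) = 3x + 2 and x^2 P_2(x) = q(x) = -x are polynomials, hence analytic at x = 0.
p(0) = 2,  q(0) = 0.
Indicial equation: r(r-1) + p(0) r + q(0) = 0, i.e. r^2 + (p(0) - 1) r + q(0) = 0, i.e. r^2 + 1 r = 0.
Discriminant: (1)^2 - 4(0) = 1, so r = (-1 ± 1)/2.
Solving: r_1 = 0, r_2 = -1.

indicial: r^2 + 1 r = 0; roots r_1 = 0, r_2 = -1


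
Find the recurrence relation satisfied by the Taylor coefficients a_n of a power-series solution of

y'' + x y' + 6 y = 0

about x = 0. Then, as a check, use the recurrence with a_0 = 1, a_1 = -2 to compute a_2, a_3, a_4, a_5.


Substitute y = sum_n a_n x^n.
y''(x) has coefficient (n+2)(n+1) a_{n+2} at x^n;
x y'(x) has coefficient n a_n at x^n (shift);
6 y(x) has coefficient 6 a_n at x^n.
Matching x^n: (n+2)(n+1) a_{n+2} + (n + 6) a_n = 0.
Thus a_{n+2} = (-n - 6) / ((n+1)(n+2)) * a_n.

Check with a_0 = 1, a_1 = -2 (apply the recurrence for n = 0, 1, 2, 3): a_0 = 1, a_1 = -2, a_2 = -3, a_3 = 7/3, a_4 = 2, a_5 = -21/20.

a_(n+2) = (-n - 6) / ((n+1)(n+2)) * a_n; check: a_0 = 1, a_1 = -2, a_2 = -3, a_3 = 7/3, a_4 = 2, a_5 = -21/20


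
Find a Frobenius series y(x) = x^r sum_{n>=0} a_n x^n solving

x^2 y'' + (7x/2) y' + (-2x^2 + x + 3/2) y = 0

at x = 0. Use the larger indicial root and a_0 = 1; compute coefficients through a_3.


Write in Frobenius form y'' + (p(x)/x) y' + (q(x)/x^2) y = 0:
  p(x) = 7/2,  q(x) = -2x^2 + x + 3/2.
Indicial equation: r(r-1) + (7/2) r + (3/2) = 0 -> roots r_1 = -1, r_2 = -3/2.
Take r = r_1 = -1. Let y(x) = x^r sum_{n>=0} a_n x^n with a_0 = 1.
Substitute y = x^r sum a_n x^n and match x^{r+n}. The recurrence is
  D(n) a_n + 1 a_{n-1} - 2 a_{n-2} = 0,  where D(n) = (r+n)(r+n-1) + (7/2)(r+n) + (3/2).
  a_n = [-1 a_{n-1} + 2 a_{n-2}] / D(n).
Since the indicial polynomial factors as (r - r_1)(r - r_2), D(n) = (r_1 + n - r_1)(r_1 + n - r_2) = n(n + 1/2).
Evaluating step by step (a_0 = 1):
  n = 1: D(1) = 1(1 + 1/2) = 3/2; numerator = -1(1) = -1; a_1 = (-1)/(3/2) = -2/3
  n = 2: D(2) = 2(2 + 1/2) = 5; numerator = -1(-2/3) + 2(1) = 8/3; a_2 = (8/3)/(5) = 8/15
  n = 3: D(3) = 3(3 + 1/2) = 21/2; numerator = -1(8/15) + 2(-2/3) = -28/15; a_3 = (-28/15)/(21/2) = -8/45

r = -1; a_0 = 1; a_1 = -2/3; a_2 = 8/15; a_3 = -8/45


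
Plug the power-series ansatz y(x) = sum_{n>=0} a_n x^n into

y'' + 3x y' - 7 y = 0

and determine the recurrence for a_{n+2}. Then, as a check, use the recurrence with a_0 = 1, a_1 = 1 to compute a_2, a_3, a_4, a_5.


Substitute y = sum_n a_n x^n.
y''(x) has coefficient (n+2)(n+1) a_{n+2} at x^n;
3 x y'(x) has coefficient 3 n a_n at x^n (shift);
-7 y(x) has coefficient -7 a_n at x^n.
Matching x^n: (n+2)(n+1) a_{n+2} + (3n - 7) a_n = 0.
Thus a_{n+2} = (-3n + 7) / ((n+1)(n+2)) * a_n.

Check with a_0 = 1, a_1 = 1 (apply the recurrence for n = 0, 1, 2, 3): a_0 = 1, a_1 = 1, a_2 = 7/2, a_3 = 2/3, a_4 = 7/24, a_5 = -1/15.

a_(n+2) = (-3n + 7) / ((n+1)(n+2)) * a_n; check: a_0 = 1, a_1 = 1, a_2 = 7/2, a_3 = 2/3, a_4 = 7/24, a_5 = -1/15


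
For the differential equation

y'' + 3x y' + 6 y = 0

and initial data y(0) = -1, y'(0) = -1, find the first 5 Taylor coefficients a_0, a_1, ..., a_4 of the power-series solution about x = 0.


Ansatz: y(x) = sum_{n>=0} a_n x^n, so y'(x) = sum_{n>=1} n a_n x^(n-1) and y''(x) = sum_{n>=2} n(n-1) a_n x^(n-2).
Substitute into P(x) y'' + Q(x) y' + R(x) y = 0 with P(x) = 1, Q(x) = 3x, R(x) = 6, and match powers of x.
Initial conditions: a_0 = -1, a_1 = -1.
Setting the coefficient of each power of x to zero and solving order by order (substituting the coefficients already found):
  x^0: 2 a_2 + 6 a_0 = 0  ->  2 a_2 = -6 a_0 = 6  ->  a_2 = 3
  x^1: 6 a_3 + 9 a_1 = 0  ->  6 a_3 = -9 a_1 = 9  ->  a_3 = 3/2
  x^2: 12 a_4 + 12 a_2 = 0  ->  12 a_4 = -12 a_2 = -36  ->  a_4 = -3
Truncated series: y(x) = -1 - x + 3 x^2 + (3/2) x^3 - 3 x^4 + O(x^5).

a_0 = -1; a_1 = -1; a_2 = 3; a_3 = 3/2; a_4 = -3


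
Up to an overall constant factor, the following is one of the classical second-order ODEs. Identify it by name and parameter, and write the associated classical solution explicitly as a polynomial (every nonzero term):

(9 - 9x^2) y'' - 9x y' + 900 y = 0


All three coefficients share the factor 9; dividing through by 9 gives  (1 - x^2) y'' - x y' + 100 y = 0.
This matches the Chebyshev equation (1 - x^2) y'' - x y' + n^2 y = 0 (note the -x y' term, not -2x y') with n^2 = 100, so n = 10; the polynomial solution is T_10(x).
With y = sum_k a_k x^k, matching x^k gives (k+2)(k+1) a_{k+2} = (k^2 - n^2) a_k = (k - 10)(k + 10) a_k. The right side vanishes at k = 10, so the series with the parity of 10 terminates at degree 10.
Standard normalization: leading coefficient of T_n is 2^(n-1), so a_10 = 2^9 = 512. Work downward with a_k = (k+1)(k+2) a_{k+2} / ((k - 10)(k + 10)):
  a_8 = (9)(10)(512) / ((8 - 10)(8 + 10)) = 46080/(-36) = -1280
  a_6 = (7)(8)(-1280) / ((6 - 10)(6 + 10)) = -71680/(-64) = 1120
  a_4 = (5)(6)(1120) / ((4 - 10)(4 + 10)) = 33600/(-84) = -400
  a_2 = (3)(4)(-400) / ((2 - 10)(2 + 10)) = -4800/(-96) = 50
  a_0 = (1)(2)(50) / ((0 - 10)(0 + 10)) = 100/(-100) = -1
Hence T_10(x) = 512 x^10 - 1280 x^8 + 1120 x^6 - 400 x^4 + 50 x^2 - 1.

T_10(x); series = 512 x^10 - 1280 x^8 + 1120 x^6 - 400 x^4 + 50 x^2 - 1


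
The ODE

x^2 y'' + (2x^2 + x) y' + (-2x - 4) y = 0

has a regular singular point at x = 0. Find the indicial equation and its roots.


Divide by x^2 to reach normal form y'' + P_1(x) y' + P_2(x) y = 0 with P_1(x) = 2 + 1/x and P_2(x) = -2/x - 4/x^2.
x = 0 is a singular point because the y'-coefficient 2 + 1/x has a pole at x = 0 and the y-coefficient -2/x - 4/x^2 has a pole at x = 0.
It is a regular singular point because x P_1(x) = p(x) = 2x + 1 and x^2 P_2(x) = q(x) = -2x - 4 are polynomials, hence analytic at x = 0.
p(0) = 1,  q(0) = -4.
Indicial equation: r(r-1) + p(0) r + q(0) = 0, i.e. r^2 + (p(0) - 1) r + q(0) = 0, i.e. r^2 - 4 = 0.
Discriminant: (0)^2 - 4(-4) = 16, so r = (0 ± 4)/2.
Solving: r_1 = 2, r_2 = -2.

indicial: r^2 - 4 = 0; roots r_1 = 2, r_2 = -2


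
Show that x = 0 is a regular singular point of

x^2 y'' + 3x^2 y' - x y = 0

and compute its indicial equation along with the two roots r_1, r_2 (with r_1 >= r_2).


Divide by x^2 to reach normal form y'' + P_1(x) y' + P_2(x) y = 0 with P_1(x) = 3 and P_2(x) = -1/x.
x = 0 is a singular point because the y-coefficient -1/x has a pole at x = 0.
It is a regular singular point because x P_1(x) = p(x) = 3x and x^2 P_2(x) = q(x) = -x are polynomials, hence analytic at x = 0.
p(0) = 0,  q(0) = 0.
Indicial equation: r(r-1) + p(0) r + q(0) = 0, i.e. r^2 + (p(0) - 1) r + q(0) = 0, i.e. r^2 - 1 r = 0.
Discriminant: (-1)^2 - 4(0) = 1, so r = (1 ± 1)/2.
Solving: r_1 = 1, r_2 = 0.

indicial: r^2 - 1 r = 0; roots r_1 = 1, r_2 = 0


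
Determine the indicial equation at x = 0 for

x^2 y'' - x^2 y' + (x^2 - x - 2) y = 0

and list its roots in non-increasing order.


Divide by x^2 to reach normal form y'' + P_1(x) y' + P_2(x) y = 0 with P_1(x) = -1 and P_2(x) = 1 - 1/x - 2/x^2.
x = 0 is a singular point because the y-coefficient 1 - 1/x - 2/x^2 has a pole at x = 0.
It is a regular singular point because x P_1(x) = p(x) = -x and x^2 P_2(x) = q(x) = x^2 - x - 2 are polynomials, hence analytic at x = 0.
p(0) = 0,  q(0) = -2.
Indicial equation: r(r-1) + p(0) r + q(0) = 0, i.e. r^2 + (p(0) - 1) r + q(0) = 0, i.e. r^2 - 1 r - 2 = 0.
Discriminant: (-1)^2 - 4(-2) = 9, so r = (1 ± 3)/2.
Solving: r_1 = 2, r_2 = -1.

indicial: r^2 - 1 r - 2 = 0; roots r_1 = 2, r_2 = -1


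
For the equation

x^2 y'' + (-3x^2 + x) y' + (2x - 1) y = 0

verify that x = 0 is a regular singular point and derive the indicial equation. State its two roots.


Divide by x^2 to reach normal form y'' + P_1(x) y' + P_2(x) y = 0 with P_1(x) = -3 + 1/x and P_2(x) = 2/x - 1/x^2.
x = 0 is a singular point because the y'-coefficient -3 + 1/x has a pole at x = 0 and the y-coefficient 2/x - 1/x^2 has a pole at x = 0.
It is a regular singular point because x P_1(x) = p(x) = 1 - 3x and x^2 P_2(x) = q(x) = 2x - 1 are polynomials, hence analytic at x = 0.
p(0) = 1,  q(0) = -1.
Indicial equation: r(r-1) + p(0) r + q(0) = 0, i.e. r^2 + (p(0) - 1) r + q(0) = 0, i.e. r^2 - 1 = 0.
Discriminant: (0)^2 - 4(-1) = 4, so r = (0 ± 2)/2.
Solving: r_1 = 1, r_2 = -1.

indicial: r^2 - 1 = 0; roots r_1 = 1, r_2 = -1


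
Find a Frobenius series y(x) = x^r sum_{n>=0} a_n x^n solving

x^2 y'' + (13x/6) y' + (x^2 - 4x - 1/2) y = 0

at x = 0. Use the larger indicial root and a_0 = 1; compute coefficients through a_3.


Write in Frobenius form y'' + (p(x)/x) y' + (q(x)/x^2) y = 0:
  p(x) = 13/6,  q(x) = x^2 - 4x - 1/2.
Indicial equation: r(r-1) + (13/6) r + (-1/2) = 0 -> roots r_1 = 1/3, r_2 = -3/2.
Take r = r_1 = 1/3. Let y(x) = x^r sum_{n>=0} a_n x^n with a_0 = 1.
Substitute y = x^r sum a_n x^n and match x^{r+n}. The recurrence is
  D(n) a_n - 4 a_{n-1} + 1 a_{n-2} = 0,  where D(n) = (r+n)(r+n-1) + (13/6)(r+n) + (-1/2).
  a_n = [4 a_{n-1} - 1 a_{n-2}] / D(n).
Since the indicial polynomial factors as (r - r_1)(r - r_2), D(n) = (r_1 + n - r_1)(r_1 + n - r_2) = n(n + 11/6).
Evaluating step by step (a_0 = 1):
  n = 1: D(1) = 1(1 + 11/6) = 17/6; numerator = 4(1) = 4; a_1 = (4)/(17/6) = 24/17
  n = 2: D(2) = 2(2 + 11/6) = 23/3; numerator = 4(24/17) - 1(1) = 79/17; a_2 = (79/17)/(23/3) = 237/391
  n = 3: D(3) = 3(3 + 11/6) = 29/2; numerator = 4(237/391) - 1(24/17) = 396/391; a_3 = (396/391)/(29/2) = 792/11339

r = 1/3; a_0 = 1; a_1 = 24/17; a_2 = 237/391; a_3 = 792/11339


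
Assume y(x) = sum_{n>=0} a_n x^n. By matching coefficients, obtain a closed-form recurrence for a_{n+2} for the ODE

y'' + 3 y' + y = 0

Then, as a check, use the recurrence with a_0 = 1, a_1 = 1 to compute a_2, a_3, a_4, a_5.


Substitute y = sum_n a_n x^n.
y''(x) has coefficient (n+2)(n+1) a_{n+2} at x^n;
3 y'(x) has coefficient 3 (n+1) a_{n+1} at x^n;
y(x) has coefficient 1 a_n at x^n.
Matching x^n: (n+2)(n+1) a_{n+2} + 3 (n+1) a_{n+1} + 1 a_n = 0.
Thus a_{n+2} = [-3 (n+1) a_{n+1} - 1 a_n] / ((n+1)(n+2)).

Check with a_0 = 1, a_1 = 1 (apply the recurrence for n = 0, 1, 2, 3): a_0 = 1, a_1 = 1, a_2 = -2, a_3 = 11/6, a_4 = -29/24, a_5 = 19/30.

a_(n+2) = [-3 (n+1) a_(n+1) - 1 a_n] / ((n+1)(n+2)); check: a_0 = 1, a_1 = 1, a_2 = -2, a_3 = 11/6, a_4 = -29/24, a_5 = 19/30


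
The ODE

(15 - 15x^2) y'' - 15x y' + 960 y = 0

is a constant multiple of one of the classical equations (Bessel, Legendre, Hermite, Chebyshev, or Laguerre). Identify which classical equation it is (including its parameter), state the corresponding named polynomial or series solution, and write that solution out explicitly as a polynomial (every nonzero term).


All three coefficients share the factor 15; dividing through by 15 gives  (1 - x^2) y'' - x y' + 64 y = 0.
This matches the Chebyshev equation (1 - x^2) y'' - x y' + n^2 y = 0 (note the -x y' term, not -2x y') with n^2 = 64, so n = 8; the polynomial solution is T_8(x).
With y = sum_k a_k x^k, matching x^k gives (k+2)(k+1) a_{k+2} = (k^2 - n^2) a_k = (k - 8)(k + 8) a_k. The right side vanishes at k = 8, so the series with the parity of 8 terminates at degree 8.
Standard normalization: leading coefficient of T_n is 2^(n-1), so a_8 = 2^7 = 128. Work downward with a_k = (k+1)(k+2) a_{k+2} / ((k - 8)(k + 8)):
  a_6 = (7)(8)(128) / ((6 - 8)(6 + 8)) = 7168/(-28) = -256
  a_4 = (5)(6)(-256) / ((4 - 8)(4 + 8)) = -7680/(-48) = 160
  a_2 = (3)(4)(160) / ((2 - 8)(2 + 8)) = 1920/(-60) = -32
  a_0 = (1)(2)(-32) / ((0 - 8)(0 + 8)) = -64/(-64) = 1
Hence T_8(x) = 128 x^8 - 256 x^6 + 160 x^4 - 32 x^2 + 1.

T_8(x); series = 128 x^8 - 256 x^6 + 160 x^4 - 32 x^2 + 1


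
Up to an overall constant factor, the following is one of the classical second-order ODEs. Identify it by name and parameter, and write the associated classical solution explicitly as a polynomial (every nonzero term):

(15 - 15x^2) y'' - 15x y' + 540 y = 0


All three coefficients share the factor 15; dividing through by 15 gives  (1 - x^2) y'' - x y' + 36 y = 0.
This matches the Chebyshev equation (1 - x^2) y'' - x y' + n^2 y = 0 (note the -x y' term, not -2x y') with n^2 = 36, so n = 6; the polynomial solution is T_6(x).
With y = sum_k a_k x^k, matching x^k gives (k+2)(k+1) a_{k+2} = (k^2 - n^2) a_k = (k - 6)(k + 6) a_k. The right side vanishes at k = 6, so the series with the parity of 6 terminates at degree 6.
Standard normalization: leading coefficient of T_n is 2^(n-1), so a_6 = 2^5 = 32. Work downward with a_k = (k+1)(k+2) a_{k+2} / ((k - 6)(k + 6)):
  a_4 = (5)(6)(32) / ((4 - 6)(4 + 6)) = 960/(-20) = -48
  a_2 = (3)(4)(-48) / ((2 - 6)(2 + 6)) = -576/(-32) = 18
  a_0 = (1)(2)(18) / ((0 - 6)(0 + 6)) = 36/(-36) = -1
Hence T_6(x) = 32 x^6 - 48 x^4 + 18 x^2 - 1.

T_6(x); series = 32 x^6 - 48 x^4 + 18 x^2 - 1


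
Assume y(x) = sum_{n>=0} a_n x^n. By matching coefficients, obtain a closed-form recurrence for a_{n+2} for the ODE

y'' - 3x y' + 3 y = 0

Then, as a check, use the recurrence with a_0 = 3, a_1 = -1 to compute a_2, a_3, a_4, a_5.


Substitute y = sum_n a_n x^n.
y''(x) has coefficient (n+2)(n+1) a_{n+2} at x^n;
-3 x y'(x) has coefficient -3 n a_n at x^n (shift);
3 y(x) has coefficient 3 a_n at x^n.
Matching x^n: (n+2)(n+1) a_{n+2} + (-3n + 3) a_n = 0.
Thus a_{n+2} = (3n - 3) / ((n+1)(n+2)) * a_n.

Check with a_0 = 3, a_1 = -1 (apply the recurrence for n = 0, 1, 2, 3): a_0 = 3, a_1 = -1, a_2 = -9/2, a_3 = 0, a_4 = -9/8, a_5 = 0.

a_(n+2) = (3n - 3) / ((n+1)(n+2)) * a_n; check: a_0 = 3, a_1 = -1, a_2 = -9/2, a_3 = 0, a_4 = -9/8, a_5 = 0


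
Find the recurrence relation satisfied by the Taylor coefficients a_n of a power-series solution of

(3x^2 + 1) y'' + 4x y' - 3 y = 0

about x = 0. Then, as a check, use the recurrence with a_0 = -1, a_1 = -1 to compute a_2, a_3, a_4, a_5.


Substitute y = sum_n a_n x^n.
(1 + 3 x^2) y'' contributes (n+2)(n+1) a_{n+2} + 3 n(n-1) a_n at x^n.
4 x y'(x) contributes 4 n a_n at x^n.
-3 y(x) contributes -3 a_n at x^n.
Matching x^n: (n+2)(n+1) a_{n+2} + (3 n(n-1) + 4 n - 3) a_n = 0.
Thus a_{n+2} = (-3 n(n-1) - 4 n + 3) / ((n+1)(n+2)) * a_n.

Check with a_0 = -1, a_1 = -1 (apply the recurrence for n = 0, 1, 2, 3): a_0 = -1, a_1 = -1, a_2 = -3/2, a_3 = 1/6, a_4 = 11/8, a_5 = -9/40.

a_(n+2) = (-3 n(n-1) - 4 n + 3) / ((n+1)(n+2)) * a_n; check: a_0 = -1, a_1 = -1, a_2 = -3/2, a_3 = 1/6, a_4 = 11/8, a_5 = -9/40


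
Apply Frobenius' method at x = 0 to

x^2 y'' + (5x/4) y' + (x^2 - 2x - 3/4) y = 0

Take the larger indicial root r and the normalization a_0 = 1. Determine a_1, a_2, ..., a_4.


Write in Frobenius form y'' + (p(x)/x) y' + (q(x)/x^2) y = 0:
  p(x) = 5/4,  q(x) = x^2 - 2x - 3/4.
Indicial equation: r(r-1) + (5/4) r + (-3/4) = 0 -> roots r_1 = 3/4, r_2 = -1.
Take r = r_1 = 3/4. Let y(x) = x^r sum_{n>=0} a_n x^n with a_0 = 1.
Substitute y = x^r sum a_n x^n and match x^{r+n}. The recurrence is
  D(n) a_n - 2 a_{n-1} + 1 a_{n-2} = 0,  where D(n) = (r+n)(r+n-1) + (5/4)(r+n) + (-3/4).
  a_n = [2 a_{n-1} - 1 a_{n-2}] / D(n).
Since the indicial polynomial factors as (r - r_1)(r - r_2), D(n) = (r_1 + n - r_1)(r_1 + n - r_2) = n(n + 7/4).
Evaluating step by step (a_0 = 1):
  n = 1: D(1) = 1(1 + 7/4) = 11/4; numerator = 2(1) = 2; a_1 = (2)/(11/4) = 8/11
  n = 2: D(2) = 2(2 + 7/4) = 15/2; numerator = 2(8/11) - 1(1) = 5/11; a_2 = (5/11)/(15/2) = 2/33
  n = 3: D(3) = 3(3 + 7/4) = 57/4; numerator = 2(2/33) - 1(8/11) = -20/33; a_3 = (-20/33)/(57/4) = -80/1881
  n = 4: D(4) = 4(4 + 7/4) = 23; numerator = 2(-80/1881) - 1(2/33) = -274/1881; a_4 = (-274/1881)/(23) = -274/43263

r = 3/4; a_0 = 1; a_1 = 8/11; a_2 = 2/33; a_3 = -80/1881; a_4 = -274/43263


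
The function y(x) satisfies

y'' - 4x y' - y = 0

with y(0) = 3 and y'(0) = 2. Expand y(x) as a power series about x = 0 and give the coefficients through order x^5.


Ansatz: y(x) = sum_{n>=0} a_n x^n, so y'(x) = sum_{n>=1} n a_n x^(n-1) and y''(x) = sum_{n>=2} n(n-1) a_n x^(n-2).
Substitute into P(x) y'' + Q(x) y' + R(x) y = 0 with P(x) = 1, Q(x) = -4x, R(x) = -1, and match powers of x.
Initial conditions: a_0 = 3, a_1 = 2.
Setting the coefficient of each power of x to zero and solving order by order (substituting the coefficients already found):
  x^0: 2 a_2 - a_0 = 0  ->  2 a_2 = a_0 = 3  ->  a_2 = 3/2
  x^1: 6 a_3 - 5 a_1 = 0  ->  6 a_3 = 5 a_1 = 10  ->  a_3 = 5/3
  x^2: 12 a_4 - 9 a_2 = 0  ->  12 a_4 = 9 a_2 = 27/2  ->  a_4 = 9/8
  x^3: 20 a_5 - 13 a_3 = 0  ->  20 a_5 = 13 a_3 = 65/3  ->  a_5 = 13/12
Truncated series: y(x) = 3 + 2 x + (3/2) x^2 + (5/3) x^3 + (9/8) x^4 + (13/12) x^5 + O(x^6).

a_0 = 3; a_1 = 2; a_2 = 3/2; a_3 = 5/3; a_4 = 9/8; a_5 = 13/12


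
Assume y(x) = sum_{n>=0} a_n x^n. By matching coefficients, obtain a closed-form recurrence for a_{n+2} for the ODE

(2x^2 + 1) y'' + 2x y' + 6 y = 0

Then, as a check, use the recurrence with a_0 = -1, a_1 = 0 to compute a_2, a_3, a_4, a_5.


Substitute y = sum_n a_n x^n.
(1 + 2 x^2) y'' contributes (n+2)(n+1) a_{n+2} + 2 n(n-1) a_n at x^n.
2 x y'(x) contributes 2 n a_n at x^n.
6 y(x) contributes 6 a_n at x^n.
Matching x^n: (n+2)(n+1) a_{n+2} + (2 n(n-1) + 2 n + 6) a_n = 0.
Thus a_{n+2} = (-2 n(n-1) - 2 n - 6) / ((n+1)(n+2)) * a_n.

Check with a_0 = -1, a_1 = 0 (apply the recurrence for n = 0, 1, 2, 3): a_0 = -1, a_1 = 0, a_2 = 3, a_3 = 0, a_4 = -7/2, a_5 = 0.

a_(n+2) = (-2 n(n-1) - 2 n - 6) / ((n+1)(n+2)) * a_n; check: a_0 = -1, a_1 = 0, a_2 = 3, a_3 = 0, a_4 = -7/2, a_5 = 0


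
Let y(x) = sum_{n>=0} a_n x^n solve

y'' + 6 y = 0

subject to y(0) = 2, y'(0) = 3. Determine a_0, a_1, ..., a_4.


Ansatz: y(x) = sum_{n>=0} a_n x^n, so y'(x) = sum_{n>=1} n a_n x^(n-1) and y''(x) = sum_{n>=2} n(n-1) a_n x^(n-2).
Substitute into P(x) y'' + Q(x) y' + R(x) y = 0 with P(x) = 1, Q(x) = 0, R(x) = 6, and match powers of x.
Initial conditions: a_0 = 2, a_1 = 3.
Setting the coefficient of each power of x to zero and solving order by order (substituting the coefficients already found):
  x^0: 2 a_2 + 6 a_0 = 0  ->  2 a_2 = -6 a_0 = -12  ->  a_2 = -6
  x^1: 6 a_3 + 6 a_1 = 0  ->  6 a_3 = -6 a_1 = -18  ->  a_3 = -3
  x^2: 12 a_4 + 6 a_2 = 0  ->  12 a_4 = -6 a_2 = 36  ->  a_4 = 3
Truncated series: y(x) = 2 + 3 x - 6 x^2 - 3 x^3 + 3 x^4 + O(x^5).

a_0 = 2; a_1 = 3; a_2 = -6; a_3 = -3; a_4 = 3


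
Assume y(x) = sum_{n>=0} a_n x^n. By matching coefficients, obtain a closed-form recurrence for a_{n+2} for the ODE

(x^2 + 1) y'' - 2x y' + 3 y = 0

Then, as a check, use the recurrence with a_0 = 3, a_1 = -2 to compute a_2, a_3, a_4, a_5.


Substitute y = sum_n a_n x^n.
(1 + 1 x^2) y'' contributes (n+2)(n+1) a_{n+2} + n(n-1) a_n at x^n.
-2 x y'(x) contributes -2 n a_n at x^n.
3 y(x) contributes 3 a_n at x^n.
Matching x^n: (n+2)(n+1) a_{n+2} + (n(n-1) - 2 n + 3) a_n = 0.
Thus a_{n+2} = (-n(n-1) + 2 n - 3) / ((n+1)(n+2)) * a_n.

Check with a_0 = 3, a_1 = -2 (apply the recurrence for n = 0, 1, 2, 3): a_0 = 3, a_1 = -2, a_2 = -9/2, a_3 = 1/3, a_4 = 3/8, a_5 = -1/20.

a_(n+2) = (-n(n-1) + 2 n - 3) / ((n+1)(n+2)) * a_n; check: a_0 = 3, a_1 = -2, a_2 = -9/2, a_3 = 1/3, a_4 = 3/8, a_5 = -1/20


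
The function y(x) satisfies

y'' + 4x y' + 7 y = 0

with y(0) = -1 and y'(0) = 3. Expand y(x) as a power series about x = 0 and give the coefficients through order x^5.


Ansatz: y(x) = sum_{n>=0} a_n x^n, so y'(x) = sum_{n>=1} n a_n x^(n-1) and y''(x) = sum_{n>=2} n(n-1) a_n x^(n-2).
Substitute into P(x) y'' + Q(x) y' + R(x) y = 0 with P(x) = 1, Q(x) = 4x, R(x) = 7, and match powers of x.
Initial conditions: a_0 = -1, a_1 = 3.
Setting the coefficient of each power of x to zero and solving order by order (substituting the coefficients already found):
  x^0: 2 a_2 + 7 a_0 = 0  ->  2 a_2 = -7 a_0 = 7  ->  a_2 = 7/2
  x^1: 6 a_3 + 11 a_1 = 0  ->  6 a_3 = -11 a_1 = -33  ->  a_3 = -11/2
  x^2: 12 a_4 + 15 a_2 = 0  ->  12 a_4 = -15 a_2 = -105/2  ->  a_4 = -35/8
  x^3: 20 a_5 + 19 a_3 = 0  ->  20 a_5 = -19 a_3 = 209/2  ->  a_5 = 209/40
Truncated series: y(x) = -1 + 3 x + (7/2) x^2 - (11/2) x^3 - (35/8) x^4 + (209/40) x^5 + O(x^6).

a_0 = -1; a_1 = 3; a_2 = 7/2; a_3 = -11/2; a_4 = -35/8; a_5 = 209/40


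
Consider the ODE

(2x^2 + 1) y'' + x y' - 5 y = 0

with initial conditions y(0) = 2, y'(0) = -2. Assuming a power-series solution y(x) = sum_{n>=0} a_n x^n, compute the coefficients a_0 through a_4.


Ansatz: y(x) = sum_{n>=0} a_n x^n, so y'(x) = sum_{n>=1} n a_n x^(n-1) and y''(x) = sum_{n>=2} n(n-1) a_n x^(n-2).
Substitute into P(x) y'' + Q(x) y' + R(x) y = 0 with P(x) = 2x^2 + 1, Q(x) = x, R(x) = -5, and match powers of x.
Initial conditions: a_0 = 2, a_1 = -2.
Setting the coefficient of each power of x to zero and solving order by order (substituting the coefficients already found):
  x^0: 2 a_2 - 5 a_0 = 0  ->  2 a_2 = 5 a_0 = 10  ->  a_2 = 5
  x^1: 6 a_3 - 4 a_1 = 0  ->  6 a_3 = 4 a_1 = -8  ->  a_3 = -4/3
  x^2: 12 a_4 + a_2 = 0  ->  12 a_4 = -a_2 = -5  ->  a_4 = -5/12
Truncated series: y(x) = 2 - 2 x + 5 x^2 - (4/3) x^3 - (5/12) x^4 + O(x^5).

a_0 = 2; a_1 = -2; a_2 = 5; a_3 = -4/3; a_4 = -5/12


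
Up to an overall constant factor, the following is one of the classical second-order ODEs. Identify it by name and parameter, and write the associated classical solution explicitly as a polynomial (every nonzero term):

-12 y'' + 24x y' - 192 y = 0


All three coefficients share the factor -12; dividing through by -12 gives  y'' - 2x y' + 16 y = 0.
This matches the Hermite equation y'' - 2x y' + 2n y = 0 with 2n = 16, so n = 8; the polynomial solution is H_8(x).
With y = sum_k a_k x^k, matching x^k gives (k+2)(k+1) a_{k+2} = 2(k - n) a_k = 2(k - 8) a_k. The right side vanishes at k = 8, so the series with the parity of 8 terminates at degree 8.
Standard normalization: leading coefficient of H_n is 2^n, so a_8 = 2^8 = 256. Work downward with a_k = (k+1)(k+2) a_{k+2} / (2(k - n)):
  a_6 = (7)(8)(256) / (2(6 - 8)) = 14336/(-4) = -3584
  a_4 = (5)(6)(-3584) / (2(4 - 8)) = -107520/(-8) = 13440
  a_2 = (3)(4)(13440) / (2(2 - 8)) = 161280/(-12) = -13440
  a_0 = (1)(2)(-13440) / (2(0 - 8)) = -26880/(-16) = 1680
Hence H_8(x) = 256 x^8 - 3584 x^6 + 13440 x^4 - 13440 x^2 + 1680.

H_8(x); series = 256 x^8 - 3584 x^6 + 13440 x^4 - 13440 x^2 + 1680


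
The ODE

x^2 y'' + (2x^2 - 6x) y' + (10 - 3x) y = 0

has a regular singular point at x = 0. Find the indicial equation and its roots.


Divide by x^2 to reach normal form y'' + P_1(x) y' + P_2(x) y = 0 with P_1(x) = 2 - 6/x and P_2(x) = -3/x + 10/x^2.
x = 0 is a singular point because the y'-coefficient 2 - 6/x has a pole at x = 0 and the y-coefficient -3/x + 10/x^2 has a pole at x = 0.
It is a regular singular point because x P_1(x) = p(x) = 2x - 6 and x^2 P_2(x) = q(x) = 10 - 3x are polynomials, hence analytic at x = 0.
p(0) = -6,  q(0) = 10.
Indicial equation: r(r-1) + p(0) r + q(0) = 0, i.e. r^2 + (p(0) - 1) r + q(0) = 0, i.e. r^2 - 7 r + 10 = 0.
Discriminant: (-7)^2 - 4(10) = 9, so r = (7 ± 3)/2.
Solving: r_1 = 5, r_2 = 2.

indicial: r^2 - 7 r + 10 = 0; roots r_1 = 5, r_2 = 2


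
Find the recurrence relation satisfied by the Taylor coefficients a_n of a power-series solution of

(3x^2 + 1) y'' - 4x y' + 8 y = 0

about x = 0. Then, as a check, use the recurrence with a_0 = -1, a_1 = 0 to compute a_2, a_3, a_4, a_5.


Substitute y = sum_n a_n x^n.
(1 + 3 x^2) y'' contributes (n+2)(n+1) a_{n+2} + 3 n(n-1) a_n at x^n.
-4 x y'(x) contributes -4 n a_n at x^n.
8 y(x) contributes 8 a_n at x^n.
Matching x^n: (n+2)(n+1) a_{n+2} + (3 n(n-1) - 4 n + 8) a_n = 0.
Thus a_{n+2} = (-3 n(n-1) + 4 n - 8) / ((n+1)(n+2)) * a_n.

Check with a_0 = -1, a_1 = 0 (apply the recurrence for n = 0, 1, 2, 3): a_0 = -1, a_1 = 0, a_2 = 4, a_3 = 0, a_4 = -2, a_5 = 0.

a_(n+2) = (-3 n(n-1) + 4 n - 8) / ((n+1)(n+2)) * a_n; check: a_0 = -1, a_1 = 0, a_2 = 4, a_3 = 0, a_4 = -2, a_5 = 0


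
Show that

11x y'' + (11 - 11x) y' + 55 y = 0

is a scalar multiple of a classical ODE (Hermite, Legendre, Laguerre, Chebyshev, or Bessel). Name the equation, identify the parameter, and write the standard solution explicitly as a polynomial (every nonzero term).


All three coefficients share the factor 11; dividing through by 11 gives  x y'' + (1 - x) y' + 5 y = 0.
This matches the Laguerre equation x y'' + (1 - x) y' + n y = 0 with n = 5; the polynomial solution is L_5(x).
With y = sum_k a_k x^k, matching x^k gives (k+1)k a_{k+1} + (k+1) a_{k+1} - k a_k + n a_k = 0, i.e. (k+1)^2 a_{k+1} = (k - n) a_k = (k - 5) a_k. The right side vanishes at k = 5, so the series terminates at degree 5.
Standard normalization L_n(0) = 1 gives a_0 = 1. Work upward with a_{k+1} = (k - 5) a_k / (k+1)^2:
  a_1 = (0 - 5)(1) / 1^2 = -5/1 = -5
  a_2 = (1 - 5)(-5) / 2^2 = 20/4 = 5
  a_3 = (2 - 5)(5) / 3^2 = -15/9 = -5/3
  a_4 = (3 - 5)(-5/3) / 4^2 = (10/3)/16 = 5/24
  a_5 = (4 - 5)(5/24) / 5^2 = (-5/24)/25 = -1/120
Hence L_5(x) = -x^5/120 + 5 x^4/24 - 5 x^3/3 + 5 x^2 - 5 x + 1.

L_5(x); series = -x^5/120 + 5 x^4/24 - 5 x^3/3 + 5 x^2 - 5 x + 1


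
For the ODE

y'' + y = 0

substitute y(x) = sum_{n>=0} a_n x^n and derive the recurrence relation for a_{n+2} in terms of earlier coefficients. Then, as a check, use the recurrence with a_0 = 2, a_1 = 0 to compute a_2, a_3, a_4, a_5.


Substitute y = sum_n a_n x^n into y'' + (const) y = 0.
y''(x) = sum_{n>=0} (n+2)(n+1) a_{n+2} x^n.
The ODE becomes sum_n [(n+2)(n+1) a_{n+2} + 1 a_n] x^n = 0.
Setting each coefficient to zero gives the recurrence:
  (n+2)(n+1) a_{n+2} + 1 a_n = 0,
  a_{n+2} = -1 / ((n+1)(n+2)) a_n.

Check with a_0 = 2, a_1 = 0 (apply the recurrence for n = 0, 1, 2, 3): a_0 = 2, a_1 = 0, a_2 = -1, a_3 = 0, a_4 = 1/12, a_5 = 0.

a_{n+2} = -1/((n+1)(n+2)) * a_n; check: a_0 = 2, a_1 = 0, a_2 = -1, a_3 = 0, a_4 = 1/12, a_5 = 0


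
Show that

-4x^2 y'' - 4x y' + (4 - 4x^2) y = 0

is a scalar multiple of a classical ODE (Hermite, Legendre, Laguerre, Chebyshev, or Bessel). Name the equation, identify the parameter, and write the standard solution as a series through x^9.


All three coefficients share the factor -4; dividing through by -4 gives  x^2 y'' + x y' + (x^2 - 1) y = 0.
This matches the Bessel equation x^2 y'' + x y' + (x^2 - nu^2) y = 0 with nu^2 = 1, so nu = 1; the solution bounded at x = 0 is J_1(x).
Frobenius at x = 0: indicial roots ±nu; for r = nu the recurrence k(k + 2nu) c_k = -c_{k-2} gives the standard series J_nu(x) = sum_{k>=0} (-1)^k / (k! (k+nu)!) (x/2)^(2k+nu). Evaluate the first 5 terms:
  k = 0: (-1)^0 / (0! * 1! * 2^1) x^1 = 1/(1*1*2) x^1 = (1/2) x^1
  k = 1: (-1)^1 / (1! * 2! * 2^3) x^3 = -1/(1*2*8) x^3 = (-1/16) x^3
  k = 2: (-1)^2 / (2! * 3! * 2^5) x^5 = 1/(2*6*32) x^5 = (1/384) x^5
  k = 3: (-1)^3 / (3! * 4! * 2^7) x^7 = -1/(6*24*128) x^7 = (-1/18432) x^7
  k = 4: (-1)^4 / (4! * 5! * 2^9) x^9 = 1/(24*120*512) x^9 = (1/1474560) x^9
Hence J_1(x) = x^9/1474560 - x^7/18432 + x^5/384 - x^3/16 + x/2 + ....

J_1(x); series = x^9/1474560 - x^7/18432 + x^5/384 - x^3/16 + x/2


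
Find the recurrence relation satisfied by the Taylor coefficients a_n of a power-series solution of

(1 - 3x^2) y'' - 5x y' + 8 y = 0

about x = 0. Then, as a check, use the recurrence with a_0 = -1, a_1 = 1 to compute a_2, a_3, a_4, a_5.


Substitute y = sum_n a_n x^n.
(1 - 3 x^2) y'' contributes (n+2)(n+1) a_{n+2} - 3 n(n-1) a_n at x^n.
-5 x y'(x) contributes -5 n a_n at x^n.
8 y(x) contributes 8 a_n at x^n.
Matching x^n: (n+2)(n+1) a_{n+2} + (-3 n(n-1) - 5 n + 8) a_n = 0.
Thus a_{n+2} = (3 n(n-1) + 5 n - 8) / ((n+1)(n+2)) * a_n.

Check with a_0 = -1, a_1 = 1 (apply the recurrence for n = 0, 1, 2, 3): a_0 = -1, a_1 = 1, a_2 = 4, a_3 = -1/2, a_4 = 8/3, a_5 = -5/8.

a_(n+2) = (3 n(n-1) + 5 n - 8) / ((n+1)(n+2)) * a_n; check: a_0 = -1, a_1 = 1, a_2 = 4, a_3 = -1/2, a_4 = 8/3, a_5 = -5/8


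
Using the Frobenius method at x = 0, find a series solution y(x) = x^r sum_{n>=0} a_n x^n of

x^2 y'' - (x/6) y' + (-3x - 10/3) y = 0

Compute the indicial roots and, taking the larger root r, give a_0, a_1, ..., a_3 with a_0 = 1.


Write in Frobenius form y'' + (p(x)/x) y' + (q(x)/x^2) y = 0:
  p(x) = -1/6,  q(x) = -3x - 10/3.
Indicial equation: r(r-1) + (-1/6) r + (-10/3) = 0 -> roots r_1 = 5/2, r_2 = -4/3.
Take r = r_1 = 5/2. Let y(x) = x^r sum_{n>=0} a_n x^n with a_0 = 1.
Substitute y = x^r sum a_n x^n and match x^{r+n}. The recurrence is
  D(n) a_n - 3 a_{n-1} = 0,  where D(n) = (r+n)(r+n-1) + (-1/6)(r+n) + (-10/3).
  a_n = 3 / D(n) * a_{n-1}.
Since the indicial polynomial factors as (r - r_1)(r - r_2), D(n) = (r_1 + n - r_1)(r_1 + n - r_2) = n(n + 23/6).
Evaluating step by step (a_0 = 1):
  n = 1: D(1) = 1(1 + 23/6) = 29/6; numerator = 3(1) = 3; a_1 = (3)/(29/6) = 18/29
  n = 2: D(2) = 2(2 + 23/6) = 35/3; numerator = 3(18/29) = 54/29; a_2 = (54/29)/(35/3) = 162/1015
  n = 3: D(3) = 3(3 + 23/6) = 41/2; numerator = 3(162/1015) = 486/1015; a_3 = (486/1015)/(41/2) = 972/41615

r = 5/2; a_0 = 1; a_1 = 18/29; a_2 = 162/1015; a_3 = 972/41615
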